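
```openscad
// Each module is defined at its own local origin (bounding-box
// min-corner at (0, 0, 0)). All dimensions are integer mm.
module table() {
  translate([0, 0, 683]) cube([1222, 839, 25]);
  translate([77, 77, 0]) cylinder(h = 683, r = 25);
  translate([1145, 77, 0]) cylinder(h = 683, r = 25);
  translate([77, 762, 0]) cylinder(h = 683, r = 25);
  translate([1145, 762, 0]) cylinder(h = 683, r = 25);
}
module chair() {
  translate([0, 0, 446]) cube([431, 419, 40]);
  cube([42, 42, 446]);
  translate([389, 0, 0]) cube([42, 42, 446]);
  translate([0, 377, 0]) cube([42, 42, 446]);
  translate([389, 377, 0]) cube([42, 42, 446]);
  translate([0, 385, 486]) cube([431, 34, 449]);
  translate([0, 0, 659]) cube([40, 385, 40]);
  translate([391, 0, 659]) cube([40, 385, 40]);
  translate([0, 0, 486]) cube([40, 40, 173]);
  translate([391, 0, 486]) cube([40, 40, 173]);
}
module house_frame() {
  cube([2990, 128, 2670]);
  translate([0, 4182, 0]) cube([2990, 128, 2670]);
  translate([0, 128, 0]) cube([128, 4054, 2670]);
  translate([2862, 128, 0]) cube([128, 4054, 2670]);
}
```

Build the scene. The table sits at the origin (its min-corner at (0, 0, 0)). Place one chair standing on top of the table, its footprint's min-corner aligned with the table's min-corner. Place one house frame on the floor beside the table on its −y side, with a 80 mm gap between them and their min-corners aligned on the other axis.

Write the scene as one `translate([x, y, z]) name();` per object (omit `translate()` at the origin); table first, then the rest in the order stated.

table();
translate([0, 0, 708]) chair();
translate([0, -4390, 0]) house_frame();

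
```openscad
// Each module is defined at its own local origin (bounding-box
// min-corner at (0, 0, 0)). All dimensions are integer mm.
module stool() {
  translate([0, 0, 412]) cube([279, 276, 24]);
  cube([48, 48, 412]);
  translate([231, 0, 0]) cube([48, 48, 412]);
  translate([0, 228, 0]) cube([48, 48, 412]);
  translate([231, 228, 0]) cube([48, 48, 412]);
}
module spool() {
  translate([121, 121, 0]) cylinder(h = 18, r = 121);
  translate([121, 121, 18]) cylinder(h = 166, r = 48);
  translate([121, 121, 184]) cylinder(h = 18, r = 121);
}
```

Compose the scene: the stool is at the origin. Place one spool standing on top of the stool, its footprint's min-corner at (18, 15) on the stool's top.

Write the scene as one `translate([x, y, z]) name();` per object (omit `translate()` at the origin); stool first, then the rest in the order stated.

stool();
translate([18, 15, 436]) spool();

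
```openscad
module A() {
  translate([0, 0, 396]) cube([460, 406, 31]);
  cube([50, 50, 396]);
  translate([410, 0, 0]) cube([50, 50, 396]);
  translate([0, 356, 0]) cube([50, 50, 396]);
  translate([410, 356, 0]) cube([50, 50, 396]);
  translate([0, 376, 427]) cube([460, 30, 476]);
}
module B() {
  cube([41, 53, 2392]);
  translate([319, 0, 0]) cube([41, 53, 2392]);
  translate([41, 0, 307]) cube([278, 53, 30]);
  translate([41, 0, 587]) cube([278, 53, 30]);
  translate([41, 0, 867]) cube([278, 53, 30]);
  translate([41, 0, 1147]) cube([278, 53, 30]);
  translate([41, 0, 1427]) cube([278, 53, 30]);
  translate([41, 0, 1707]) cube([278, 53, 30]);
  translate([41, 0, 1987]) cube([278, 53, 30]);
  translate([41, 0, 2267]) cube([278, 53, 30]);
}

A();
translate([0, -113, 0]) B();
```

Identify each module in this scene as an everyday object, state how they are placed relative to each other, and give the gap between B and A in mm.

A is a chair. B is a ladder. The ladder is on the floor beside the chair on its −y side. The gap between the ladder and the chair is 60 mm.

The ladder's nearest face is 60 mm from the chair's −y face.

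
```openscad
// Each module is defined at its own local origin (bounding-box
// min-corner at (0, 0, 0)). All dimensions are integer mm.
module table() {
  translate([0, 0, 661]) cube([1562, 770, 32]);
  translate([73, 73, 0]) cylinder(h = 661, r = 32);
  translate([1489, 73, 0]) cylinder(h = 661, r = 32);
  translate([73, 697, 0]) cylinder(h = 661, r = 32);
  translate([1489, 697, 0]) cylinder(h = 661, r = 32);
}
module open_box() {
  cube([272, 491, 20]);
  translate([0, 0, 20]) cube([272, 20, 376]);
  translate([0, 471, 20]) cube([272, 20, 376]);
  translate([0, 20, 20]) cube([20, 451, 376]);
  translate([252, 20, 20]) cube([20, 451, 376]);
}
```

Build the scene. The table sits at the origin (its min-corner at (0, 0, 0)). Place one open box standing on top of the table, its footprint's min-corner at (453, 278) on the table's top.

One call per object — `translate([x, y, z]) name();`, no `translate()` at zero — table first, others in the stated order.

table();
translate([453, 278, 693]) open_box();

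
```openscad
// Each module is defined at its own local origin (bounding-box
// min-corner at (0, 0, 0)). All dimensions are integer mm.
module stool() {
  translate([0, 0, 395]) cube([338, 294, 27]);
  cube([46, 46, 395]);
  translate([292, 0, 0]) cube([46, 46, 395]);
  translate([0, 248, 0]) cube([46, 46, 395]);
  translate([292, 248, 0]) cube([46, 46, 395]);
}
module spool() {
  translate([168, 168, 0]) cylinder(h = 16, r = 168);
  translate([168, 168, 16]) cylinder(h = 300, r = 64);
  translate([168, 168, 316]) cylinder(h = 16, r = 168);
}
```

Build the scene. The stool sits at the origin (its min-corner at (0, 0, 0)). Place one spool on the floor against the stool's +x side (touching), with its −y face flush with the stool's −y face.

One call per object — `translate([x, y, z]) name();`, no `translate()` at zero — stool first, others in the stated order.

stool();
translate([338, 0, 0]) spool();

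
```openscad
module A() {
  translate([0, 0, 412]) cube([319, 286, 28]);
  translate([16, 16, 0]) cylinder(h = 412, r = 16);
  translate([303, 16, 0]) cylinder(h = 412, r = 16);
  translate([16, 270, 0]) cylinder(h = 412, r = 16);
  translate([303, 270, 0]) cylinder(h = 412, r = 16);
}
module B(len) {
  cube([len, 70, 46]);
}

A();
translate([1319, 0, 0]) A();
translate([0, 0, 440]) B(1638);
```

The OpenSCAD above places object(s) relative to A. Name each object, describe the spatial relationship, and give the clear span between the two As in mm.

A is a stool. B is a beam. A beam spans the tops of two stools. The clear span between the two stools is 1000 mm.

Second stool starts at x = 1319; first ends at x = 319; clear span = 1319 − 319 = 1000 mm.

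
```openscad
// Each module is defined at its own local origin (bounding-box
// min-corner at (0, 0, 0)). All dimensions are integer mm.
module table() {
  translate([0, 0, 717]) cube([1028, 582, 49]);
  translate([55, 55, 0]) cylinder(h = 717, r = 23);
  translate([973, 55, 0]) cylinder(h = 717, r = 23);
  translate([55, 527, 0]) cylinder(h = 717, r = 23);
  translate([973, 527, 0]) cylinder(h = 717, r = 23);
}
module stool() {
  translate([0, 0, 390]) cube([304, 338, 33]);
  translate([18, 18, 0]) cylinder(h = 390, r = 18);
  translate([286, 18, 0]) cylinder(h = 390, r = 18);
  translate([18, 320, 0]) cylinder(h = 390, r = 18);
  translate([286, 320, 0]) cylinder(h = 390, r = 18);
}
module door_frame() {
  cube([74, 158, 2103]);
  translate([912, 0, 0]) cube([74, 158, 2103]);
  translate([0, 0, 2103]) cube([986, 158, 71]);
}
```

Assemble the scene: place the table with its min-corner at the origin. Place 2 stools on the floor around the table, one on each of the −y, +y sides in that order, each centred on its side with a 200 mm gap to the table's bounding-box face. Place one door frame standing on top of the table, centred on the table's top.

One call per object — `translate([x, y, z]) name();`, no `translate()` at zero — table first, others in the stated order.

table();
translate([362, -538, 0]) stool();
translate([362, 782, 0]) stool();
translate([21, 212, 766]) door_frame();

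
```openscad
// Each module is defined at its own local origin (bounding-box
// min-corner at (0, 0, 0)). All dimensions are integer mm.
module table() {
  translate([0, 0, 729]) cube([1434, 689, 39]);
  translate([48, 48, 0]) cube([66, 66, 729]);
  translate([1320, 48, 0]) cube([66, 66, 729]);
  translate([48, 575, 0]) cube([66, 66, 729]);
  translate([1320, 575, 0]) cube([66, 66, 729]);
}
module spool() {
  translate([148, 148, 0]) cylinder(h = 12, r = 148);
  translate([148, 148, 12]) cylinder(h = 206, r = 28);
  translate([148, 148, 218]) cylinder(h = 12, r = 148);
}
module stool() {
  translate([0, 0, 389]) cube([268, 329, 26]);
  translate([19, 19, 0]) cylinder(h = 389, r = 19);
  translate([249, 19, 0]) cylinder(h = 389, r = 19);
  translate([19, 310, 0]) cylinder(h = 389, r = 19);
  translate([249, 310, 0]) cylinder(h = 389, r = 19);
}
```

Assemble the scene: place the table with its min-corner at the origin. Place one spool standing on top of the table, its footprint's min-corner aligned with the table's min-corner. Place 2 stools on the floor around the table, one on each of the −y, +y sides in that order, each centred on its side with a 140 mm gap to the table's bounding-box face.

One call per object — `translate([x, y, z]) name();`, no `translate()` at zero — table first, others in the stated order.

table();
translate([0, 0, 768]) spool();
translate([583, -469, 0]) stool();
translate([583, 829, 0]) stool();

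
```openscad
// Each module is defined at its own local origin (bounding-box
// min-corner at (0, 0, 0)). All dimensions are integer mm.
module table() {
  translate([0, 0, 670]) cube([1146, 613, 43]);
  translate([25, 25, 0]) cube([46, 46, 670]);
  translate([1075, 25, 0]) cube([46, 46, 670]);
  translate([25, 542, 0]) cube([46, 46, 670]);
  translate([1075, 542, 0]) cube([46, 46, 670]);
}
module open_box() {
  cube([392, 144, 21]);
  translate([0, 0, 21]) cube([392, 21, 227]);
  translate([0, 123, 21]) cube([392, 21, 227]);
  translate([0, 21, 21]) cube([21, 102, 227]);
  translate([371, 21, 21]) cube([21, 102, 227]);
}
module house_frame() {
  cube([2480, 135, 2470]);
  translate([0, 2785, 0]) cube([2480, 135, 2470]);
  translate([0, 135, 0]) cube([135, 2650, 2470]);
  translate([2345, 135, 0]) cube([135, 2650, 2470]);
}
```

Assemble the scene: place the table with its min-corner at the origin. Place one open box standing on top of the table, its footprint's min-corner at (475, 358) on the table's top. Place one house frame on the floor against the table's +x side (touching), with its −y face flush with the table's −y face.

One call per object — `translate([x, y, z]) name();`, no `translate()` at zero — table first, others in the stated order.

table();
translate([475, 358, 713]) open_box();
translate([1146, 0, 0]) house_frame();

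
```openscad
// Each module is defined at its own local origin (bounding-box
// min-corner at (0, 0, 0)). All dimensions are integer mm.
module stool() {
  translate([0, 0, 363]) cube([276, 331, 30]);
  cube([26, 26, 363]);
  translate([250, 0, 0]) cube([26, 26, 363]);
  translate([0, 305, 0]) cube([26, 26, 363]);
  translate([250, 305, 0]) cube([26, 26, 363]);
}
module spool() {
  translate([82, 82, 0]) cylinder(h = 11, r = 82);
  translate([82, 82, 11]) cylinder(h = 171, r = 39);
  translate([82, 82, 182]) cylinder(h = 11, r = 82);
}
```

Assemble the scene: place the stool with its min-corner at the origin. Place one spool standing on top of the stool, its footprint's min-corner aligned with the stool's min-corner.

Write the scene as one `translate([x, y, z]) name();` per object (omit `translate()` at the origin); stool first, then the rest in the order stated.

stool();
translate([0, 0, 393]) spool();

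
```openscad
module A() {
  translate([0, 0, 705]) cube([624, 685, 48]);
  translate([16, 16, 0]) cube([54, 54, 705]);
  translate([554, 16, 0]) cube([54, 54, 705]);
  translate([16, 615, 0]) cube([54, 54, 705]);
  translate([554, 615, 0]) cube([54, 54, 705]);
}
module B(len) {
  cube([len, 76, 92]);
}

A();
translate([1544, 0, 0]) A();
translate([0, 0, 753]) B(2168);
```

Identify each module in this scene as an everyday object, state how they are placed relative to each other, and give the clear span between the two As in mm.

A is a table. B is a beam. A beam spans the tops of two tables. The clear span between the two tables is 920 mm.

Second table starts at x = 1544; first ends at x = 624; clear span = 1544 − 624 = 920 mm.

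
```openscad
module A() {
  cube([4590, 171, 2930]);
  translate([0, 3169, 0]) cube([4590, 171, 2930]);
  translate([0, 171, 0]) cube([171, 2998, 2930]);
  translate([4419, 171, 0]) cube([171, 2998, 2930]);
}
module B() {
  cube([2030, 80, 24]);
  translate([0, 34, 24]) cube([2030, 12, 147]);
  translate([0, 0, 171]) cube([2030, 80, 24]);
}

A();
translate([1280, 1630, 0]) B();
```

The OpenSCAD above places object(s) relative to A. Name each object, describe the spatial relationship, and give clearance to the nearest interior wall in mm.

Clearances: x = 1109, y = 1459; minimum 1109 mm.

A is a house frame. B is an I-beam. The I-beam sits inside the house frame, centred. The clearance to the nearest interior wall is 1109 mm.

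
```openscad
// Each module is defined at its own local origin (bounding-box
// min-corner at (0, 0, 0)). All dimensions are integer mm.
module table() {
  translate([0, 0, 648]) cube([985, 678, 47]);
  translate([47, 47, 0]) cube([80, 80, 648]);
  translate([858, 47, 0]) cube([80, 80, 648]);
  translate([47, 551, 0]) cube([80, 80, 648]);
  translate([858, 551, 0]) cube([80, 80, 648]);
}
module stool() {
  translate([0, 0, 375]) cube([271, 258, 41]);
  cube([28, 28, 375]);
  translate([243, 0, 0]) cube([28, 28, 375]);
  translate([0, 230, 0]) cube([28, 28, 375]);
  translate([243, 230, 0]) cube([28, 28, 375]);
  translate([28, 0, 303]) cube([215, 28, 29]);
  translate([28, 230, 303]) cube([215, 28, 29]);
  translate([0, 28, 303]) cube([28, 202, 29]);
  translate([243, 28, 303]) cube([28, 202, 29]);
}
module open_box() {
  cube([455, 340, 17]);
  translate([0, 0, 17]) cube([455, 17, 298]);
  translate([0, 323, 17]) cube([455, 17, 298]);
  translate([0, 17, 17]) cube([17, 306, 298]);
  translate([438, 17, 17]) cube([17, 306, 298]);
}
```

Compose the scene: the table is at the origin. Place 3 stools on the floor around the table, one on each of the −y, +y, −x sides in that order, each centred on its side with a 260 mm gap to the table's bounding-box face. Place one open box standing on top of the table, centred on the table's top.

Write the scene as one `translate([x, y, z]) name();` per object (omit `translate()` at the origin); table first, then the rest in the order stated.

table();
translate([357, -518, 0]) stool();
translate([357, 938, 0]) stool();
translate([-531, 210, 0]) stool();
translate([265, 169, 695]) open_box();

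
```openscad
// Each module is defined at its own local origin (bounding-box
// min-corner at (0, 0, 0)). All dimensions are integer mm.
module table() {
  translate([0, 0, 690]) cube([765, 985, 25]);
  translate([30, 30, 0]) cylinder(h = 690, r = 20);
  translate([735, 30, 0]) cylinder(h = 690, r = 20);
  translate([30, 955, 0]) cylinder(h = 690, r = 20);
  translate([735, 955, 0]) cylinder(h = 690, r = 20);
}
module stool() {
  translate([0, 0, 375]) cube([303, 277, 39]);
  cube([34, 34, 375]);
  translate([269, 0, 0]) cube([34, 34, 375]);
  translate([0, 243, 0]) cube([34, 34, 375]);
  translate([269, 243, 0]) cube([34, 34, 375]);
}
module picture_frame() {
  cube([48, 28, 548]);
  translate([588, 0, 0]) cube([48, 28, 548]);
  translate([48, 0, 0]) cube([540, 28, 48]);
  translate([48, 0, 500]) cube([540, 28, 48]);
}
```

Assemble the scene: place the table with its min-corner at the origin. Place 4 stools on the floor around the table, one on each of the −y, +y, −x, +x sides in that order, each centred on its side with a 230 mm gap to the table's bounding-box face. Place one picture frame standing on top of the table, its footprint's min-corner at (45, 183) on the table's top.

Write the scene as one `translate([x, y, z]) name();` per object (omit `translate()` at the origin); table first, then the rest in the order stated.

table();
translate([231, -507, 0]) stool();
translate([231, 1215, 0]) stool();
translate([-533, 354, 0]) stool();
translate([995, 354, 0]) stool();
translate([45, 183, 715]) picture_frame();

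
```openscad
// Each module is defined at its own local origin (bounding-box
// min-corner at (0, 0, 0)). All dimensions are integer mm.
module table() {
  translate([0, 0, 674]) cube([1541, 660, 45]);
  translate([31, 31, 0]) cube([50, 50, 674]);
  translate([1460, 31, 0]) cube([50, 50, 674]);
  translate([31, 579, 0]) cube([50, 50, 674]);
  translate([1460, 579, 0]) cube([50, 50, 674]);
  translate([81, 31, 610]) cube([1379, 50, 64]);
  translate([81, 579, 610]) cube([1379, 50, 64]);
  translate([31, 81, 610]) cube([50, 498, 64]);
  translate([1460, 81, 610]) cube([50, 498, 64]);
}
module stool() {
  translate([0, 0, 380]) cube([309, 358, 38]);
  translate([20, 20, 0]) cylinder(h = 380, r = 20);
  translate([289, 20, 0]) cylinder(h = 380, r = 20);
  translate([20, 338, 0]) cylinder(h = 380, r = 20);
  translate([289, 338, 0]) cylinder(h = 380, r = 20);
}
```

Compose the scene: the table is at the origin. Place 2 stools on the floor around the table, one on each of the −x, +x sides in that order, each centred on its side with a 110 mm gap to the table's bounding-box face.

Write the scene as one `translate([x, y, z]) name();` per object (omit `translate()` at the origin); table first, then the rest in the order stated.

table();
translate([-419, 151, 0]) stool();
translate([1651, 151, 0]) stool();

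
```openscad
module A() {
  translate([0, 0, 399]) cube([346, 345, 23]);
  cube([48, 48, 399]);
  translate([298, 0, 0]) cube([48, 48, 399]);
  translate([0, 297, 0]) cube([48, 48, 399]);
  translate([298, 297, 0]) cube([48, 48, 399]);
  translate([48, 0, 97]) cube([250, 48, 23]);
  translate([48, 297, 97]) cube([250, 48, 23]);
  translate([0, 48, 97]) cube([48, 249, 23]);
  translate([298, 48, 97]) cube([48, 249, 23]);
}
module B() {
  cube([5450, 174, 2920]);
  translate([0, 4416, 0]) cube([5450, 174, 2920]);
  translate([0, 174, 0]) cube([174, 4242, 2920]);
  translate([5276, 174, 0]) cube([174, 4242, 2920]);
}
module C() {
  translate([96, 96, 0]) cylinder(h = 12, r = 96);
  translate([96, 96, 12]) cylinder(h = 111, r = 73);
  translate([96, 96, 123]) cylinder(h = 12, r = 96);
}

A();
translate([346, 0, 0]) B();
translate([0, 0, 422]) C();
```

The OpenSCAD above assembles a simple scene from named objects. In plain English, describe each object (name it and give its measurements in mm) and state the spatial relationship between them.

A is a four-legged stool. The seat is a 346×345×23 mm slab whose top surface is at z = 422 mm; four square legs, each 48×48 mm in cross-section, run from the floor (z = 0) to the underside of the seat, each flush with a corner of the seat. Four stretchers, 48 mm wide and 23 mm tall, connect adjacent legs with their undersides at z = 97 mm, each running between the inner faces of the legs it joins and aligned with the legs' outer faces on the other axis.

B is the wall frame of a small rectangular building: four walls, each 2920 mm tall and 174 mm thick, enclosing a footprint 5450 mm (x) by 4590 mm (y) outside-to-outside, with no floor or roof. The front and back walls (the −y and +y sides) span the full width; the two side walls fit between them.

C is a spool: two coaxial disc flanges of radius 96 mm and thickness 12 mm, joined by a core cylinder of radius 73 mm and height 111 mm. The lower flange rests on z = 0 and the three cylinders share a vertical axis.

The house frame is against the stool's +x side, with their −y faces flush. The spool is on top of the stool.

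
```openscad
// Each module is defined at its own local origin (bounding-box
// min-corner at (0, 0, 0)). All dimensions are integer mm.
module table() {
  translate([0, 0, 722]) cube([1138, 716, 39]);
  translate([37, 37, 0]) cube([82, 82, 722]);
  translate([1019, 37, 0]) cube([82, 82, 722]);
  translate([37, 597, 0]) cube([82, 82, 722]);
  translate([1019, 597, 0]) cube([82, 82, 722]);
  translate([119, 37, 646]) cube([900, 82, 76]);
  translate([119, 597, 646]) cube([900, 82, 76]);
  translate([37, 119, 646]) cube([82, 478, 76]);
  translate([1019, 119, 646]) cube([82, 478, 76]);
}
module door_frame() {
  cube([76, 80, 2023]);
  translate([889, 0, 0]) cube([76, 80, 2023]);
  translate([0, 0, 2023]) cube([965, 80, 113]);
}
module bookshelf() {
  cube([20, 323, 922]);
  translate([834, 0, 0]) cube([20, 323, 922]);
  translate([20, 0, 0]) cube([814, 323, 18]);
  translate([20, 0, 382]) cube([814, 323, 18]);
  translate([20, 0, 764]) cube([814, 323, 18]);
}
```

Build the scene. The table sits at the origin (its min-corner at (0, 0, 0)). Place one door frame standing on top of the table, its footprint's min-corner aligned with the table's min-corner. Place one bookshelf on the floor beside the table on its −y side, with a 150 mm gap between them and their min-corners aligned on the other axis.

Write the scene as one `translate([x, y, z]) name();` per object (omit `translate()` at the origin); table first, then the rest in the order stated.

table();
translate([0, 0, 761]) door_frame();
translate([0, -473, 0]) bookshelf();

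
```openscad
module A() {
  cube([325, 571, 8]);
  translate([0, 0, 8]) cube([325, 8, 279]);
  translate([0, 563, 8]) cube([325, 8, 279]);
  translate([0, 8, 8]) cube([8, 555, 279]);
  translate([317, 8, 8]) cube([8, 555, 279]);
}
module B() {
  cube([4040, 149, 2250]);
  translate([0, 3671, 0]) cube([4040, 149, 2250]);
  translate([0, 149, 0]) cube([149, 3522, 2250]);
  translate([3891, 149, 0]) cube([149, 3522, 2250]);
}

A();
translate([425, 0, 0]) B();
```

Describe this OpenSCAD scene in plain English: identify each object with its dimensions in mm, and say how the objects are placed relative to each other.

A is an open-topped rectangular box: outside dimensions 325×571×287 mm, with a uniform wall and base thickness of 8 mm. The base is a full 325×571 slab on the floor; four walls sit on top of the base. The front and back walls (the −y and +y sides) span the full width; the two side walls fit between them.

B is the wall frame of a small rectangular building: four walls, each 2250 mm tall and 149 mm thick, enclosing a footprint 4040 mm (x) by 3820 mm (y) outside-to-outside, with no floor or roof. The front and back walls (the −y and +y sides) span the full width; the two side walls fit between them.

The house frame is on the floor beside the open box on its +x side.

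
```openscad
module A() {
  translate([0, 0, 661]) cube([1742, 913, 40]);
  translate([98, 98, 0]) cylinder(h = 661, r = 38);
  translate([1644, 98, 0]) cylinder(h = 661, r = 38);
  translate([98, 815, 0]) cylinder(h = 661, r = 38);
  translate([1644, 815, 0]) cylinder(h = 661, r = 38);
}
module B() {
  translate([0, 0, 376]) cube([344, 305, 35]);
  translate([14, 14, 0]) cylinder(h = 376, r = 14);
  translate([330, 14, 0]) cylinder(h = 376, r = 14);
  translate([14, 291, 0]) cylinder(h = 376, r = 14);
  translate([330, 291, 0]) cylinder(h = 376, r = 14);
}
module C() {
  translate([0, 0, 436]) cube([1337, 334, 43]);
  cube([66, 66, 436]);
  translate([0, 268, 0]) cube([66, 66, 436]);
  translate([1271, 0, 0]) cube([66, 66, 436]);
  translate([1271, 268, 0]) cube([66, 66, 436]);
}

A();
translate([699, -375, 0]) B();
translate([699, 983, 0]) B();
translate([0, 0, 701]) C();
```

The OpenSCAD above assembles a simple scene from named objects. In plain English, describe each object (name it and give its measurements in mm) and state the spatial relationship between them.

A is a rectangular dining table. The top is 1742×913×40 mm with its upper surface at z = 701 mm. It stands on four round legs of 76 mm diameter, each leg's bounding box inset 60 mm from the nearest pair of top edges, running from the floor to the underside of the top.

B is a simple wooden stool: a rectangular seat 344 mm (x) by 305 mm (y), 35 mm thick, top face at z = 411 mm, on four round legs, each 28 mm in diameter. The legs rest on z = 0, each leg's axis is inset half a diameter from the nearest pair of seat edges (so the leg's bounding box is flush with the corner).

C is a long wooden bench with a 1337 mm (x) × 334 mm (y) seat, 43 mm thick, its top surface 479 mm above the floor. Four 66 mm square legs at the seat corners, flush with the edges, run from z = 0 to the seat underside.

Two stools sit around the table at the −y, +y sides. The bench is on top of the table.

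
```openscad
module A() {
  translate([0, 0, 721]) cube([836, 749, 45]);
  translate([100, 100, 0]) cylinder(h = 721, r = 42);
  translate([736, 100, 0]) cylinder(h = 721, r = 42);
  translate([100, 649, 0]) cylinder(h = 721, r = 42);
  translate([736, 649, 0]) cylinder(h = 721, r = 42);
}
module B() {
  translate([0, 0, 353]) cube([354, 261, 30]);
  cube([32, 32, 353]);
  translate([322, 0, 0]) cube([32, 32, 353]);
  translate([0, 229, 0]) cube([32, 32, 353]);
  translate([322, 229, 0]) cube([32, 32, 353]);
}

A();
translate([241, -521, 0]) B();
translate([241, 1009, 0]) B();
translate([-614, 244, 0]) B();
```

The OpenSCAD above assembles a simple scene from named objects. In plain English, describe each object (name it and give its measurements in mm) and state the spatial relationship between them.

A is a table with a 836×749 mm rectangular top, 45 mm thick, top surface at z = 766 mm, supported by four round legs of 84 mm diameter, each leg's bounding box inset 58 mm from the nearest pair of top edges, running from the floor.

B is a simple wooden stool: a rectangular seat 354 mm (x) by 261 mm (y), 30 mm thick, top face at z = 383 mm, on four square legs, each 32×32 mm in cross-section. The legs rest on z = 0, each flush with a corner of the seat.

Three stools sit around the table at the −y, +y, −x sides.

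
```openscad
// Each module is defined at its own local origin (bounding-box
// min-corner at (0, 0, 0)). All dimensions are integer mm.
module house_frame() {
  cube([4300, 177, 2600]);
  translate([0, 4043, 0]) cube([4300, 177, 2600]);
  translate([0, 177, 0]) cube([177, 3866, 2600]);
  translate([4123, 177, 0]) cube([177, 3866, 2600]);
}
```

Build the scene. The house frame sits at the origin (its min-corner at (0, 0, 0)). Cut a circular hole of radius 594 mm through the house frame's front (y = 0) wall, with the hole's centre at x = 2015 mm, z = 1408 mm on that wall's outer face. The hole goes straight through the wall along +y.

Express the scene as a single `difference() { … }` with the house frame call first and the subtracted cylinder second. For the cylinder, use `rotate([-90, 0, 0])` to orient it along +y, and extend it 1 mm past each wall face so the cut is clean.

difference() {
  house_frame();
  translate([2015, -1, 1408]) rotate([-90, 0, 0]) cylinder(h = 179, r = 594);
}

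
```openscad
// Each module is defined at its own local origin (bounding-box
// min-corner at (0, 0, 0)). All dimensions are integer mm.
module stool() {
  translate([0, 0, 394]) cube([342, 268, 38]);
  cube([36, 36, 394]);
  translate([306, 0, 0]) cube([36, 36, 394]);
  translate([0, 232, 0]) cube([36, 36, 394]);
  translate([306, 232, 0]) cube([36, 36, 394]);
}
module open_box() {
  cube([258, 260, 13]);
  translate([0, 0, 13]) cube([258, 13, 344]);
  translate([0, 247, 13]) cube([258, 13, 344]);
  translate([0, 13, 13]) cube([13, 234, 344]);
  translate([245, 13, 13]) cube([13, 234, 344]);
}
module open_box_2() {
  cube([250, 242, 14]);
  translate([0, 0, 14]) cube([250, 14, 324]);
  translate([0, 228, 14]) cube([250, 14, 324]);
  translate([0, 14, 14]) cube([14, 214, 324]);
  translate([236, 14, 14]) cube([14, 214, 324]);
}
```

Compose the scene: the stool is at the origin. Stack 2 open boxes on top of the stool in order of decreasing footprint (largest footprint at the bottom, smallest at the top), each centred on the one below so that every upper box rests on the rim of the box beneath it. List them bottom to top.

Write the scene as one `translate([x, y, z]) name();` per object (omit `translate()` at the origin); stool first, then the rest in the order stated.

stool();
translate([42, 4, 432]) open_box();
translate([46, 13, 789]) open_box_2();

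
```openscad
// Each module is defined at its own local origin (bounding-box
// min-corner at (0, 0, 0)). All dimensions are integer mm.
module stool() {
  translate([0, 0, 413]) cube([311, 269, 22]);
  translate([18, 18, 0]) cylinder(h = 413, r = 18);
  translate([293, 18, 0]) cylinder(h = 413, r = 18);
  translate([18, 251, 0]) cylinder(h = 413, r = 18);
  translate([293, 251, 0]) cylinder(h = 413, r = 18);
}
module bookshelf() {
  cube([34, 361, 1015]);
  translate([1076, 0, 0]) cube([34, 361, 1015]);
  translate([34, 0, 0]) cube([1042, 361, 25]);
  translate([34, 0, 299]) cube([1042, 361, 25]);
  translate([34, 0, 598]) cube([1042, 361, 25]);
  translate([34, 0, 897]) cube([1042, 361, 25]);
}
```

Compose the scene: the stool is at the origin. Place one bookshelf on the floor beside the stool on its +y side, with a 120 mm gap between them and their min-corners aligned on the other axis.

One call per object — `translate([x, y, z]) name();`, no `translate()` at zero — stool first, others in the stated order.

stool();
translate([0, 389, 0]) bookshelf();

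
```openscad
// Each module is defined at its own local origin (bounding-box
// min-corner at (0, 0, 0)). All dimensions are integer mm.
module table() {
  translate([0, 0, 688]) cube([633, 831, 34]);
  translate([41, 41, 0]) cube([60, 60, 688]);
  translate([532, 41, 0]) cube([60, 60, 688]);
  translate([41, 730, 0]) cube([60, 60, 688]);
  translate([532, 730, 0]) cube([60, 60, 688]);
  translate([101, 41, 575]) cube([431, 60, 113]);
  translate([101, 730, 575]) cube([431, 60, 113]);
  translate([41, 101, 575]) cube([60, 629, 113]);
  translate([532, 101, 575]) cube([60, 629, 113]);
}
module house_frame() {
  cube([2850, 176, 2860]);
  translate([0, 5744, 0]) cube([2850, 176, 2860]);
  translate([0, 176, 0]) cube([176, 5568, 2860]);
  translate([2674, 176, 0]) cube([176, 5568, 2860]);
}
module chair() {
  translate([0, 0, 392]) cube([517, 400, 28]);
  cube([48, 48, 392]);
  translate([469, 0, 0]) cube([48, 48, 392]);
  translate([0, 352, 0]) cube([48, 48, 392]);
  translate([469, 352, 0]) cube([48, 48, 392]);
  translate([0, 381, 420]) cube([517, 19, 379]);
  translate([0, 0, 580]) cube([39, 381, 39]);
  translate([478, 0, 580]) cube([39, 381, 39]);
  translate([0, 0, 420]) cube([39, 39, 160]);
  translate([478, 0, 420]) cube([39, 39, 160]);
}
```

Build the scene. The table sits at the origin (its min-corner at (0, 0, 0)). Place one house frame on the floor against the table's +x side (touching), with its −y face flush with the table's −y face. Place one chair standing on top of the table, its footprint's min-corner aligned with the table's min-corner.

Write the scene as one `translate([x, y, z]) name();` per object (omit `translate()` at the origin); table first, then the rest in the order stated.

table();
translate([633, 0, 0]) house_frame();
translate([0, 0, 722]) chair();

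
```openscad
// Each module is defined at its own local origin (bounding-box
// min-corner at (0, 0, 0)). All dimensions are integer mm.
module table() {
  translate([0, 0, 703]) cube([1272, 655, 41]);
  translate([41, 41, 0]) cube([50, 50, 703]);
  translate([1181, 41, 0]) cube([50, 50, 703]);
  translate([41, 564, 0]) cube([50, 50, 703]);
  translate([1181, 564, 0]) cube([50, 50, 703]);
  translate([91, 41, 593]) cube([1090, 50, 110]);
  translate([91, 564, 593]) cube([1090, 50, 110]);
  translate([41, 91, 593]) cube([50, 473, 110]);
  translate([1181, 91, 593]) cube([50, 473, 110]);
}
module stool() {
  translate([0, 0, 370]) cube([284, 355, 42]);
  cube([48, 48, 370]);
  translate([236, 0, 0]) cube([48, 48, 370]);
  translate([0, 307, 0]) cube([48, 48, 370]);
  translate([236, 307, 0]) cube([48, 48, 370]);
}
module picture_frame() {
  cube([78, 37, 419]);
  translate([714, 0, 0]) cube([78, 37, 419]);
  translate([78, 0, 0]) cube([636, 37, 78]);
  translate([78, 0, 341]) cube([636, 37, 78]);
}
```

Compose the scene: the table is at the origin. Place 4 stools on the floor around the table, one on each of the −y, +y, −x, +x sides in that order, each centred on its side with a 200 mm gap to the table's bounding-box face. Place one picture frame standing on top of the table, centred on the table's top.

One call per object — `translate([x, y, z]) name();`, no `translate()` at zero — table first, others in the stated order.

table();
translate([494, -555, 0]) stool();
translate([494, 855, 0]) stool();
translate([-484, 150, 0]) stool();
translate([1472, 150, 0]) stool();
translate([240, 309, 744]) picture_frame();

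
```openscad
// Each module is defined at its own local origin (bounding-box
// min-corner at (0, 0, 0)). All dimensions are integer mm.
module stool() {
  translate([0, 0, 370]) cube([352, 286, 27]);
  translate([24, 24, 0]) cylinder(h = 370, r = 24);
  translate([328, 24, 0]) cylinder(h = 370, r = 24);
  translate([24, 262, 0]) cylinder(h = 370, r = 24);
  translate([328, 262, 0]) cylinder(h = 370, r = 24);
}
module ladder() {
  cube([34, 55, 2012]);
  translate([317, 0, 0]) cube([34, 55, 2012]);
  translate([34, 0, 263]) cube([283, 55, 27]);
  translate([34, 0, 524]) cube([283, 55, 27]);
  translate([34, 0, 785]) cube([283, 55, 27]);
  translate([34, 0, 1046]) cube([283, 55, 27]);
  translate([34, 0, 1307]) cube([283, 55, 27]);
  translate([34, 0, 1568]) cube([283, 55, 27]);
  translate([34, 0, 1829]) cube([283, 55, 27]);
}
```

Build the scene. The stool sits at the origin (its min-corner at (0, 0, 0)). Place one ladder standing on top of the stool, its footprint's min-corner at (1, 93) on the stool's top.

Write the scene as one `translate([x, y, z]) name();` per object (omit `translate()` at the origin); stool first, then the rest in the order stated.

stool();
translate([1, 93, 397]) ladder();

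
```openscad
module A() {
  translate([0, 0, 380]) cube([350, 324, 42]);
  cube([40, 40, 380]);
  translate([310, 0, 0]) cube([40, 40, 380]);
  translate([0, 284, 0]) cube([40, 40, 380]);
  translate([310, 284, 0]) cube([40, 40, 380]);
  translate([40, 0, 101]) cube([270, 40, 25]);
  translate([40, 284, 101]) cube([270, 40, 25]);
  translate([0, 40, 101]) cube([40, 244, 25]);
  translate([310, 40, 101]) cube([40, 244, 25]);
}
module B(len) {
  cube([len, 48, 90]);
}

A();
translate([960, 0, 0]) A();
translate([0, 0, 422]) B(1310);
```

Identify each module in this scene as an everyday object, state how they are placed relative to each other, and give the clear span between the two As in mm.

Second stool starts at x = 960; first ends at x = 350; clear span = 960 − 350 = 610 mm.

A is a stool. B is a beam. A beam spans the tops of two stools. The clear span between the two stools is 610 mm.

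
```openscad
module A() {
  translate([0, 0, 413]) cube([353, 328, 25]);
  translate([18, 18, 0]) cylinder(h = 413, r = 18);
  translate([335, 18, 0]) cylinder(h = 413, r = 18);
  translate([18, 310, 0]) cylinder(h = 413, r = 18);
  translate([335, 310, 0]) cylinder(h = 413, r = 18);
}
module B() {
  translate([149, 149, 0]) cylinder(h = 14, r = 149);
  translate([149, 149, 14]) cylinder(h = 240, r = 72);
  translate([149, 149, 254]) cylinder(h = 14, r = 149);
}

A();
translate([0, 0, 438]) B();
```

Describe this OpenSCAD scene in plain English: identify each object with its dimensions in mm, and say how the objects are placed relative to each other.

A is a simple wooden stool: a rectangular seat 353 mm (x) by 328 mm (y), 25 mm thick, top face at z = 438 mm, on four round legs, each 36 mm in diameter. The legs rest on z = 0, each leg's axis is inset half a diameter from the nearest pair of seat edges (so the leg's bounding box is flush with the corner).

B is a spool: two coaxial disc flanges of radius 149 mm and thickness 14 mm, joined by a core cylinder of radius 72 mm and height 240 mm. The lower flange rests on z = 0 and the three cylinders share a vertical axis.

The spool is on top of the stool.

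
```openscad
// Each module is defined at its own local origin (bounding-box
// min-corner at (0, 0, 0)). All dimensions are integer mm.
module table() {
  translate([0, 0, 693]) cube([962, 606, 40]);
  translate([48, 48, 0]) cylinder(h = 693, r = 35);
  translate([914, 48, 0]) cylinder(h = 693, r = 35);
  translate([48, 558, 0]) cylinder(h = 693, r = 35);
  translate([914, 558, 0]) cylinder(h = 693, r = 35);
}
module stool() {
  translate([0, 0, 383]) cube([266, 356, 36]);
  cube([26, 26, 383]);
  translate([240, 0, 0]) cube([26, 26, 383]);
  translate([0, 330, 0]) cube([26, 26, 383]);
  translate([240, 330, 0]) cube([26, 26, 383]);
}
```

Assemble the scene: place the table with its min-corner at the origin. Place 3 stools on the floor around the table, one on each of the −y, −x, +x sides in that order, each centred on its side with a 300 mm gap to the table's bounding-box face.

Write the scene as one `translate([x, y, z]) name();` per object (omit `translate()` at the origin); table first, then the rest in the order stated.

table();
translate([348, -656, 0]) stool();
translate([-566, 125, 0]) stool();
translate([1262, 125, 0]) stool();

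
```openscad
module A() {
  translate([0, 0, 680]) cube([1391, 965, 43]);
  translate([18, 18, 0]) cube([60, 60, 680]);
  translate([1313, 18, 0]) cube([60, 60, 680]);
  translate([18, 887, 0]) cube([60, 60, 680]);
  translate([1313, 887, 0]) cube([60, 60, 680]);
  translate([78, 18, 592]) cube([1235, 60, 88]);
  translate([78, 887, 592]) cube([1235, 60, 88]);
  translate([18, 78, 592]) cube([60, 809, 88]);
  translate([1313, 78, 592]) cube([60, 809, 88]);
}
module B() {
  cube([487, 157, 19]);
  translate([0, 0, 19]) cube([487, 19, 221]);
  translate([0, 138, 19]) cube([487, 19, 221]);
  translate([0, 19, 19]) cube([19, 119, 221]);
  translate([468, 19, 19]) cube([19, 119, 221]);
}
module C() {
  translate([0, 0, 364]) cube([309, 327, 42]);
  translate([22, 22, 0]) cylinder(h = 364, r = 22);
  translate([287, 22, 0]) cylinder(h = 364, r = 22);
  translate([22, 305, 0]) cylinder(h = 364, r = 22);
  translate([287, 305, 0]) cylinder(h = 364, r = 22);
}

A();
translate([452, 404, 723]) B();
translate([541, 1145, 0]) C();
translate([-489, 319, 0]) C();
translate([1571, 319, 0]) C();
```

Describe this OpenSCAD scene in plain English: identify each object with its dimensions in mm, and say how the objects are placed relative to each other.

A is a rectangular dining table. The top is 1391×965×43 mm with its upper surface at z = 723 mm. It stands on four 60×60 mm square legs, each inset 18 mm from the nearest pair of top edges, running from the floor to the underside of the top. Four apron rails, 60 mm thick and 88 mm tall, run between adjacent legs with their top edges flush with the underside of the top and their outer faces flush with the legs' outer faces.

B is an open storage box with external size 487×157×240 mm and wall thickness 19 mm (the base is also 19 mm thick). The base covers the whole footprint; the four walls stand on the base, with the y-facing walls full-width and the x-facing walls fitting between their inner faces.

C is a simple wooden stool: a rectangular seat 309 mm (x) by 327 mm (y), 42 mm thick, top face at z = 406 mm, on four round legs, each 44 mm in diameter. The legs rest on z = 0, each leg's axis is inset half a diameter from the nearest pair of seat edges (so the leg's bounding box is flush with the corner).

The open box is on top of the table, centred. Three stools sit around the table at the +y, −x, +x sides.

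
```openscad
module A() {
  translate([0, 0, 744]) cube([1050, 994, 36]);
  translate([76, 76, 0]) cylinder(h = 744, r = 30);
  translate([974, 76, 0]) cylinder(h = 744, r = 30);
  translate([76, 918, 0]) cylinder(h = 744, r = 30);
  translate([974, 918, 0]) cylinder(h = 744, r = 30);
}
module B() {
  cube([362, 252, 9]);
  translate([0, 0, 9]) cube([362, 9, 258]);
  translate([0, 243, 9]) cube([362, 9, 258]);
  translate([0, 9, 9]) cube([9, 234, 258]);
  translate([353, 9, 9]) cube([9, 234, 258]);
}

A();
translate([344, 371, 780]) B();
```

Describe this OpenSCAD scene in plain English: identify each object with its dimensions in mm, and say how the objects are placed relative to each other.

A is a rectangular dining table. The top is 1050×994×36 mm with its upper surface at z = 780 mm. It stands on four round legs of 60 mm diameter, each leg's bounding box inset 46 mm from the nearest pair of top edges, running from the floor to the underside of the top.

B is an open storage box with external size 362×252×267 mm and wall thickness 9 mm (the base is also 9 mm thick). The base covers the whole footprint; the four walls stand on the base, with the y-facing walls full-width and the x-facing walls fitting between their inner faces.

The open box is on top of the table, centred.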